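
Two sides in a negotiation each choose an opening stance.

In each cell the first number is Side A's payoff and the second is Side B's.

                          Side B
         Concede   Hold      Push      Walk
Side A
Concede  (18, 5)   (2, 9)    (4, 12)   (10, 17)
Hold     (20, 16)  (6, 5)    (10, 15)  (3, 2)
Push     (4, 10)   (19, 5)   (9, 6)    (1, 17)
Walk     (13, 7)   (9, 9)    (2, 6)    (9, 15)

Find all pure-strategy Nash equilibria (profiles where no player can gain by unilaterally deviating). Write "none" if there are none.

(Concede, Walk); (Hold, Concede)

For each player, find the best response to each opponent profile; mutual best responses are the pure NE.
Side A against Concede: payoffs 18, 20, 4, 13 → best response Hold.
Side A against Hold: payoffs 2, 6, 19, 9 → best response Push.
Side A against Push: payoffs 4, 10, 9, 2 → best response Hold.
Side A against Walk: payoffs 10, 3, 1, 9 → best response Concede.
Side B against Concede: payoffs 5, 9, 12, 17 → best response Walk.
Side B against Hold: payoffs 16, 5, 15, 2 → best response Concede.
Side B against Push: payoffs 10, 5, 6, 17 → best response Walk.
Side B against Walk: payoffs 7, 9, 6, 15 → best response Walk.
Mutual best responses: (Concede, Walk); (Hold, Concede).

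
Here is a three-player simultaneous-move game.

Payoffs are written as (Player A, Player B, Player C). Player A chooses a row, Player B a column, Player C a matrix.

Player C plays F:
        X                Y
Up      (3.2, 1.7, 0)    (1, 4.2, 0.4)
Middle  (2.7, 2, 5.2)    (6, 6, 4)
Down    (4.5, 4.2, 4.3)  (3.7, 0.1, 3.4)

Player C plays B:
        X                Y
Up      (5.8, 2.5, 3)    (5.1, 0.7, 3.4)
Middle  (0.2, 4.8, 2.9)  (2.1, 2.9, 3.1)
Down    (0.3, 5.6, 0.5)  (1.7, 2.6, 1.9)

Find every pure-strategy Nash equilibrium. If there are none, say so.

Player A against (X, F): payoffs 3.2, 2.7, 4.5 → best response Down.
Player A against (X, B): payoffs 5.8, 0.2, 0.3 → best response Up.
Player A against (Y, F): payoffs 1, 6, 3.7 → best response Middle.
Player A against (Y, B): payoffs 5.1, 2.1, 1.7 → best response Up.
Player B against (Up, F): payoffs 1.7, 4.2 → best response Y.
Player B against (Up, B): payoffs 2.5, 0.7 → best response X.
Player B against (Middle, F): payoffs 2, 6 → best response Y.
Player B against (Middle, B): payoffs 4.8, 2.9 → best response X.
Player B against (Down, F): payoffs 4.2, 0.1 → best response X.
Player B against (Down, B): payoffs 5.6, 2.6 → best response X.
Player C against (Up, X): payoffs 0, 3 → best response B.
Player C against (Up, Y): payoffs 0.4, 3.4 → best response B.
Player C against (Middle, X): payoffs 5.2, 2.9 → best response F.
Player C against (Middle, Y): payoffs 4, 3.1 → best response F.
Player C against (Down, X): payoffs 4.3, 0.5 → best response F.
Player C against (Down, Y): payoffs 3.4, 1.9 → best response F.
Mutual best responses: (Up, X, B); (Middle, Y, F); (Down, X, F).

(Up, X, B) and (Middle, Y, F) and (Down, X, F)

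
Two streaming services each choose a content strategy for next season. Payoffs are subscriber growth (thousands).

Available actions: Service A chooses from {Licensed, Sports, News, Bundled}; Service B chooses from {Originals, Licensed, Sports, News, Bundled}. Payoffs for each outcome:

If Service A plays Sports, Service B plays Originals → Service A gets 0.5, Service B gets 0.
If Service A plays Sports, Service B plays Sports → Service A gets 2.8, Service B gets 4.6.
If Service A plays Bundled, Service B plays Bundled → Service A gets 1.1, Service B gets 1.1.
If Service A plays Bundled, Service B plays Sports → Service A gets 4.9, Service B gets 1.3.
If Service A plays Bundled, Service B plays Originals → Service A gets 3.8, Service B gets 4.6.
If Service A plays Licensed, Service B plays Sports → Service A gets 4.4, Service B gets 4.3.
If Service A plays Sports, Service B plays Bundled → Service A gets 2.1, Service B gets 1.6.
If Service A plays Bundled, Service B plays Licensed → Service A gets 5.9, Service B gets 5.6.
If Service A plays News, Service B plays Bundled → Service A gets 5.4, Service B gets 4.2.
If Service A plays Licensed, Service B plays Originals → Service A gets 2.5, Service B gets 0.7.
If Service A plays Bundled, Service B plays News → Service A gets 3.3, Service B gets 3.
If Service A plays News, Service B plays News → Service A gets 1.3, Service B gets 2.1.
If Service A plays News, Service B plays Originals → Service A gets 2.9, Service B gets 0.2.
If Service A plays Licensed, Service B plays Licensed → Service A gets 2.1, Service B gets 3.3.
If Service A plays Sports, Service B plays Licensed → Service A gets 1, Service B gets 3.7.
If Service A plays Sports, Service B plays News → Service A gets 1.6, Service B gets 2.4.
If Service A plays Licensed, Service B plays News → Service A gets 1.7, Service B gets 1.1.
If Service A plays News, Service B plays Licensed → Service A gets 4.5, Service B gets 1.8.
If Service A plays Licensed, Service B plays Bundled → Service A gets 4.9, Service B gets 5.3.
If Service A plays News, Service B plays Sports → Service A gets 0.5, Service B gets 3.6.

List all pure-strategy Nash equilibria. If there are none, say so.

The pure Nash equilibria are (News, Bundled) and (Bundled, Licensed).

Service A against Originals: payoffs 2.5, 0.5, 2.9, 3.8 → best response Bundled.
Service A against Licensed: payoffs 2.1, 1, 4.5, 5.9 → best response Bundled.
Service A against Sports: payoffs 4.4, 2.8, 0.5, 4.9 → best response Bundled.
Service A against News: payoffs 1.7, 1.6, 1.3, 3.3 → best response Bundled.
Service A against Bundled: payoffs 4.9, 2.1, 5.4, 1.1 → best response News.
Service B against Licensed: payoffs 0.7, 3.3, 4.3, 1.1, 5.3 → best response Bundled.
Service B against Sports: payoffs 0, 3.7, 4.6, 2.4, 1.6 → best response Sports.
Service B against News: payoffs 0.2, 1.8, 3.6, 2.1, 4.2 → best response Bundled.
Service B against Bundled: payoffs 4.6, 5.6, 1.3, 3, 1.1 → best response Licensed.
Mutual best responses: (News, Bundled); (Bundled, Licensed).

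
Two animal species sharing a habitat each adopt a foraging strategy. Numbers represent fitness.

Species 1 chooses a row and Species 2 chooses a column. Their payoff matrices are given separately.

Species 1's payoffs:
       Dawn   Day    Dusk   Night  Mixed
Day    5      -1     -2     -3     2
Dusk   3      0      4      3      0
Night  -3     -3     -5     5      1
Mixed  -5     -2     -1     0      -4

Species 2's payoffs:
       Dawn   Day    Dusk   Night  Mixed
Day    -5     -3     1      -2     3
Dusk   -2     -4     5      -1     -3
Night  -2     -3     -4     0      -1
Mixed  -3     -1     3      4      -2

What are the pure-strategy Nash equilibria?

(Day, Mixed) and (Dusk, Dusk) and (Night, Night)

(Day, Dawn): Species 2 can switch to Day (-5 → -3). Not NE.
(Day, Day): Species 1 can switch to Dusk (-1 → 0). Not NE.
(Day, Dusk): Species 1 can switch to Dusk (-2 → 4). Not NE.
(Day, Night): Species 1 can switch to Dusk (-3 → 3). Not NE.
(Day, Mixed): Species 1 gets 2, best alternative 1; Species 2 gets 3, best alternative 1. No profitable deviation — NE.
(Dusk, Dawn): Species 1 can switch to Day (3 → 5). Not NE.
(Dusk, Day): Species 2 can switch to Dawn (-4 → -2). Not NE.
(Dusk, Dusk): Species 1 gets 4, best alternative -1; Species 2 gets 5, best alternative -1. No profitable deviation — NE.
(Dusk, Night): Species 1 can switch to Night (3 → 5). Not NE.
(Dusk, Mixed): Species 1 can switch to Day (0 → 2). Not NE.
(Night, Dawn): Species 1 can switch to Day (-3 → 5). Not NE.
(Night, Day): Species 1 can switch to Day (-3 → -1). Not NE.
(Night, Night): Species 1 gets 5, best alternative 3; Species 2 gets 0, best alternative -1. No profitable deviation — NE.
(The remaining 7 profiles each have a profitable deviation by the same check.)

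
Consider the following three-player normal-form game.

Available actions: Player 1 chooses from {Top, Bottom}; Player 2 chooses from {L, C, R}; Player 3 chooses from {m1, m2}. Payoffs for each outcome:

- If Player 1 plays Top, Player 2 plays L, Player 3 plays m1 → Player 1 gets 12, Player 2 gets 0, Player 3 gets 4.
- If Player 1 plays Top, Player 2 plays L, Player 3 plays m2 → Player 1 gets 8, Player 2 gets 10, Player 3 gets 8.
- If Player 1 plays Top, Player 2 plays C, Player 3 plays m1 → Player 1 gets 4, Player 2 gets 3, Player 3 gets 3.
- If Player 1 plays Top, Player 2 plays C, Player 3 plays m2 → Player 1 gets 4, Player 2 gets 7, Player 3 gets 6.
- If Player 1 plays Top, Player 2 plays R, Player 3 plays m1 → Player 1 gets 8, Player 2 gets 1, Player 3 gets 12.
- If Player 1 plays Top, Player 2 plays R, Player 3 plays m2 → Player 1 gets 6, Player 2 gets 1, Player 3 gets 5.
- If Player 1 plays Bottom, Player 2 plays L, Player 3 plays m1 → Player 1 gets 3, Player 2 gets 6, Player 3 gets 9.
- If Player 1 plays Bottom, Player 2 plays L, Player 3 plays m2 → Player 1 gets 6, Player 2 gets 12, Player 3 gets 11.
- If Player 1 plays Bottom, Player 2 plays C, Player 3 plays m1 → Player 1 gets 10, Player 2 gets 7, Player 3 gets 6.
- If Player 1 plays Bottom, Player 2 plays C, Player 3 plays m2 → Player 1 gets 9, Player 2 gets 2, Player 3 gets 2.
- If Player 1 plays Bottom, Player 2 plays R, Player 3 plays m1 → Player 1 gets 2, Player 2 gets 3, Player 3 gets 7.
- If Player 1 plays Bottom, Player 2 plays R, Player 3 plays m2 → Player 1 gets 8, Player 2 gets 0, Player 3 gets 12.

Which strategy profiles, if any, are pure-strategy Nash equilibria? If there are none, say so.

Player 1 against (L, m1): payoffs 12, 3 → best response Top.
Player 1 against (L, m2): payoffs 8, 6 → best response Top.
Player 1 against (C, m1): payoffs 4, 10 → best response Bottom.
Player 1 against (C, m2): payoffs 4, 9 → best response Bottom.
Player 1 against (R, m1): payoffs 8, 2 → best response Top.
Player 1 against (R, m2): payoffs 6, 8 → best response Bottom.
Player 2 against (Top, m1): payoffs 0, 3, 1 → best response C.
Player 2 against (Top, m2): payoffs 10, 7, 1 → best response L.
Player 2 against (Bottom, m1): payoffs 6, 7, 3 → best response C.
Player 2 against (Bottom, m2): payoffs 12, 2, 0 → best response L.
Player 3 against (Top, L): payoffs 4, 8 → best response m2.
Player 3 against (Top, C): payoffs 3, 6 → best response m2.
Player 3 against (Top, R): payoffs 12, 5 → best response m1.
Player 3 against (Bottom, L): payoffs 9, 11 → best response m2.
Player 3 against (Bottom, C): payoffs 6, 2 → best response m1.
Player 3 against (Bottom, R): payoffs 7, 12 → best response m2.
Mutual best responses: (Top, L, m2); (Bottom, C, m1).

The pure Nash equilibria are (Top, L, m2), (Bottom, C, m1).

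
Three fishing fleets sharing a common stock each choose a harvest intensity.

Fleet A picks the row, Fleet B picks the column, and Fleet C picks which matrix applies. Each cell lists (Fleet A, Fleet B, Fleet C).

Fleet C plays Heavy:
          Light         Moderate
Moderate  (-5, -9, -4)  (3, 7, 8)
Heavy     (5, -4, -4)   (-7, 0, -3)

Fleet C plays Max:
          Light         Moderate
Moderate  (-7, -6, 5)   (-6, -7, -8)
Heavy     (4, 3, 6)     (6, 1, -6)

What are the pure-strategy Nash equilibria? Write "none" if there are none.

Pure-strategy Nash equilibria: (Moderate, Moderate, Heavy), (Heavy, Light, Max)

Fleet A against (Light, Heavy): payoffs -5, 5 → best response Heavy.
Fleet A against (Light, Max): payoffs -7, 4 → best response Heavy.
Fleet A against (Moderate, Heavy): payoffs 3, -7 → best response Moderate.
Fleet A against (Moderate, Max): payoffs -6, 6 → best response Heavy.
Fleet B against (Moderate, Heavy): payoffs -9, 7 → best response Moderate.
Fleet B against (Moderate, Max): payoffs -6, -7 → best response Light.
Fleet B against (Heavy, Heavy): payoffs -4, 0 → best response Moderate.
Fleet B against (Heavy, Max): payoffs 3, 1 → best response Light.
Fleet C against (Moderate, Light): payoffs -4, 5 → best response Max.
Fleet C against (Moderate, Moderate): payoffs 8, -8 → best response Heavy.
Fleet C against (Heavy, Light): payoffs -4, 6 → best response Max.
Fleet C against (Heavy, Moderate): payoffs -3, -6 → best response Heavy.
Mutual best responses: (Moderate, Moderate, Heavy); (Heavy, Light, Max).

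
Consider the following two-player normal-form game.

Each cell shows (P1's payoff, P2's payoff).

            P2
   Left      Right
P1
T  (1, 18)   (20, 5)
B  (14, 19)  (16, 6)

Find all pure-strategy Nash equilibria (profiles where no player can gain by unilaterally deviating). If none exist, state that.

(B, Left)

P1 against Left: payoffs 1, 14 → best response B.
P1 against Right: payoffs 20, 16 → best response T.
P2 against T: payoffs 18, 5 → best response Left.
P2 against B: payoffs 19, 6 → best response Left.
Mutual best responses: (B, Left).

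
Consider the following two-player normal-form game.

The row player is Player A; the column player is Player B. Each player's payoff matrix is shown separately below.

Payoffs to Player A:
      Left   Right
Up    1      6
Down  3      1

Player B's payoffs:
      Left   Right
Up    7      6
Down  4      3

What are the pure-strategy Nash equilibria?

Player A against Left: payoffs 1, 3 → best response Down.
Player A against Right: payoffs 6, 1 → best response Up.
Player B against Up: payoffs 7, 6 → best response Left.
Player B against Down: payoffs 4, 3 → best response Left.
Mutual best responses: (Down, Left).

(Down, Left)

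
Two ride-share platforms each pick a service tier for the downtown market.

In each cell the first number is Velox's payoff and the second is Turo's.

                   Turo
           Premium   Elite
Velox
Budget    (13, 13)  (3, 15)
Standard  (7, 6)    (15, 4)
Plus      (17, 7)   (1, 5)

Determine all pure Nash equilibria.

Pure NE: (Plus, Premium)

(Budget, Premium): Velox can switch to Plus (13 → 17). Not NE.
(Budget, Elite): Velox can switch to Standard (3 → 15). Not NE.
(Standard, Premium): Velox can switch to Budget (7 → 13). Not NE.
(Standard, Elite): Turo can switch to Premium (4 → 6). Not NE.
(Plus, Premium): Velox gets 17, best alternative 13; Turo gets 7, best alternative 5. No profitable deviation — NE.
(Plus, Elite): Velox can switch to Budget (1 → 3). Not NE.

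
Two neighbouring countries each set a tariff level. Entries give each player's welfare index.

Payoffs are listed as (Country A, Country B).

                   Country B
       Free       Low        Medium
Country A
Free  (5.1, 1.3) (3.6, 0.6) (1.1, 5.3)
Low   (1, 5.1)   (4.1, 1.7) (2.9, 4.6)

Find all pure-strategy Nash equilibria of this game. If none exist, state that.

(Free, Free): Country B can switch to Medium (1.3 → 5.3). Not NE.
(Free, Low): Country A can switch to Low (3.6 → 4.1). Not NE.
(Free, Medium): Country A can switch to Low (1.1 → 2.9). Not NE.
(Low, Free): Country A can switch to Free (1 → 5.1). Not NE.
(Low, Low): Country B can switch to Free (1.7 → 5.1). Not NE.
(Low, Medium): Country B can switch to Free (4.6 → 5.1). Not NE.

There is no pure-strategy Nash equilibrium.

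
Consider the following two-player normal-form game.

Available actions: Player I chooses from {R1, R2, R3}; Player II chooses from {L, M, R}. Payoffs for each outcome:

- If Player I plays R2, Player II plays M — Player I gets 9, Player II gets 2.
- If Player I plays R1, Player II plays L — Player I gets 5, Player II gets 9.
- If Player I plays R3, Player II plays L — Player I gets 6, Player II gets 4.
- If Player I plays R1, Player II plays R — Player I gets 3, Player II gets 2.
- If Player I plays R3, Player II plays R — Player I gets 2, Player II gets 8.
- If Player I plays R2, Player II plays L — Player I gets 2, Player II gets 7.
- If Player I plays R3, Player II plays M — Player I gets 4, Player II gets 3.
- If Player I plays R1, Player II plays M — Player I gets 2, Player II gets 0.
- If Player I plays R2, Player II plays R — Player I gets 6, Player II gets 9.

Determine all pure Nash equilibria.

For each strategy profile, look for a profitable unilateral deviation.
(R1, L): Player I can switch to R3 (5 → 6). Not NE.
(R1, M): Player I can switch to R2 (2 → 9). Not NE.
(R1, R): Player I can switch to R2 (3 → 6). Not NE.
(R2, L): Player I can switch to R1 (2 → 5). Not NE.
(R2, M): Player II can switch to L (2 → 7). Not NE.
(R2, R): Player I gets 6, best alternative 3; Player II gets 9, best alternative 7. No profitable deviation — NE.
(R3, L): Player II can switch to R (4 → 8). Not NE.
(R3, M): Player I can switch to R2 (4 → 9). Not NE.
(R3, R): Player I can switch to R1 (2 → 3). Not NE.

(R2, R)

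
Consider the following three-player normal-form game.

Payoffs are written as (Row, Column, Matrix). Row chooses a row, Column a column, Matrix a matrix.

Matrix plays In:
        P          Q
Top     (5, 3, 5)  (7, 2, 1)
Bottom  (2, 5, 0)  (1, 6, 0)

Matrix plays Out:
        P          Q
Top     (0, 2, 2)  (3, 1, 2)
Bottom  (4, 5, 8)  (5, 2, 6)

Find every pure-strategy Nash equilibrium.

(Top, P, In), (Bottom, P, Out)

For each player, find the best response to each opponent profile; mutual best responses are the pure NE.
Row against (P, In): payoffs 5, 2 → best response Top.
Row against (P, Out): payoffs 0, 4 → best response Bottom.
Row against (Q, In): payoffs 7, 1 → best response Top.
Row against (Q, Out): payoffs 3, 5 → best response Bottom.
Column against (Top, In): payoffs 3, 2 → best response P.
Column against (Top, Out): payoffs 2, 1 → best response P.
Column against (Bottom, In): payoffs 5, 6 → best response Q.
Column against (Bottom, Out): payoffs 5, 2 → best response P.
Matrix against (Top, P): payoffs 5, 2 → best response In.
Matrix against (Top, Q): payoffs 1, 2 → best response Out.
Matrix against (Bottom, P): payoffs 0, 8 → best response Out.
Matrix against (Bottom, Q): payoffs 0, 6 → best response Out.
Mutual best responses: (Top, P, In); (Bottom, P, Out).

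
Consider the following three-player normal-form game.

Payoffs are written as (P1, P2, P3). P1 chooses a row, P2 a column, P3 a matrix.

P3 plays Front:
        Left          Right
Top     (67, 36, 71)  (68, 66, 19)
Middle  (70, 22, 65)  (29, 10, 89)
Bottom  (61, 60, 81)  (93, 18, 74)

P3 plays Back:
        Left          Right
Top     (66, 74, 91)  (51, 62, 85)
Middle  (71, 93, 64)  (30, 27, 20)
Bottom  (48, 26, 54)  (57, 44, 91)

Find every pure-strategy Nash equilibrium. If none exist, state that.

(Middle, Left, Front); (Bottom, Right, Back)

P1 against (Left, Front): payoffs 67, 70, 61 → best response Middle.
P1 against (Left, Back): payoffs 66, 71, 48 → best response Middle.
P1 against (Right, Front): payoffs 68, 29, 93 → best response Bottom.
P1 against (Right, Back): payoffs 51, 30, 57 → best response Bottom.
P2 against (Top, Front): payoffs 36, 66 → best response Right.
P2 against (Top, Back): payoffs 74, 62 → best response Left.
P2 against (Middle, Front): payoffs 22, 10 → best response Left.
P2 against (Middle, Back): payoffs 93, 27 → best response Left.
P2 against (Bottom, Front): payoffs 60, 18 → best response Left.
P2 against (Bottom, Back): payoffs 26, 44 → best response Right.
P3 against (Top, Left): payoffs 71, 91 → best response Back.
P3 against (Top, Right): payoffs 19, 85 → best response Back.
P3 against (Middle, Left): payoffs 65, 64 → best response Front.
P3 against (Middle, Right): payoffs 89, 20 → best response Front.
P3 against (Bottom, Left): payoffs 81, 54 → best response Front.
P3 against (Bottom, Right): payoffs 74, 91 → best response Back.
Mutual best responses: (Middle, Left, Front); (Bottom, Right, Back).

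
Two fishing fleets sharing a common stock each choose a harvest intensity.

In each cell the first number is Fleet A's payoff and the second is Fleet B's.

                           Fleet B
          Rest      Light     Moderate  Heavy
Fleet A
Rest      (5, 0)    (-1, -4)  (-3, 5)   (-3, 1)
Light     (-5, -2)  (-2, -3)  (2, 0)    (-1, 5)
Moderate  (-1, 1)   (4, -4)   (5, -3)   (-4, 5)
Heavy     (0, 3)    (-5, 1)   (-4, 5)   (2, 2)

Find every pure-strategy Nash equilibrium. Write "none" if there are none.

This game has no pure Nash equilibrium.

For each player, find the best response to each opponent profile; mutual best responses are the pure NE.
Fleet A against Rest: payoffs 5, -5, -1, 0 → best response Rest.
Fleet A against Light: payoffs -1, -2, 4, -5 → best response Moderate.
Fleet A against Moderate: payoffs -3, 2, 5, -4 → best response Moderate.
Fleet A against Heavy: payoffs -3, -1, -4, 2 → best response Heavy.
Fleet B against Rest: payoffs 0, -4, 5, 1 → best response Moderate.
Fleet B against Light: payoffs -2, -3, 0, 5 → best response Heavy.
Fleet B against Moderate: payoffs 1, -4, -3, 5 → best response Heavy.
Fleet B against Heavy: payoffs 3, 1, 5, 2 → best response Moderate.
No profile is a mutual best response for all players.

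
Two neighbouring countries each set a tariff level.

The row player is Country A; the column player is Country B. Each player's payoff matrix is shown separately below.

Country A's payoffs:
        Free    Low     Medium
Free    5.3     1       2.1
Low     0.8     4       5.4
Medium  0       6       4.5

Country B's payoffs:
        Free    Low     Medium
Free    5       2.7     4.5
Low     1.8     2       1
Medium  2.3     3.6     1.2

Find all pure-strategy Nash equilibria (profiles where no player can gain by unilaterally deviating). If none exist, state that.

(Free, Free) and (Medium, Low)

Country A against Free: payoffs 5.3, 0.8, 0 → best response Free.
Country A against Low: payoffs 1, 4, 6 → best response Medium.
Country A against Medium: payoffs 2.1, 5.4, 4.5 → best response Low.
Country B against Free: payoffs 5, 2.7, 4.5 → best response Free.
Country B against Low: payoffs 1.8, 2, 1 → best response Low.
Country B against Medium: payoffs 2.3, 3.6, 1.2 → best response Low.
Mutual best responses: (Free, Free); (Medium, Low).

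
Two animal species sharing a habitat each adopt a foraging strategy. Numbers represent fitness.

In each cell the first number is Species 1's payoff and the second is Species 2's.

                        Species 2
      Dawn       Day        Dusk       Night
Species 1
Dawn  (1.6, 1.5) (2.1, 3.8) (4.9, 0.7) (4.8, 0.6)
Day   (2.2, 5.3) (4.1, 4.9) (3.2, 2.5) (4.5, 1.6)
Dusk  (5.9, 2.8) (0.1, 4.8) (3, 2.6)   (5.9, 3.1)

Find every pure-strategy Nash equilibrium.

Species 1 against Dawn: payoffs 1.6, 2.2, 5.9 → best response Dusk.
Species 1 against Day: payoffs 2.1, 4.1, 0.1 → best response Day.
Species 1 against Dusk: payoffs 4.9, 3.2, 3 → best response Dawn.
Species 1 against Night: payoffs 4.8, 4.5, 5.9 → best response Dusk.
Species 2 against Dawn: payoffs 1.5, 3.8, 0.7, 0.6 → best response Day.
Species 2 against Day: payoffs 5.3, 4.9, 2.5, 1.6 → best response Dawn.
Species 2 against Dusk: payoffs 2.8, 4.8, 2.6, 3.1 → best response Day.
No profile is a mutual best response for all players.

none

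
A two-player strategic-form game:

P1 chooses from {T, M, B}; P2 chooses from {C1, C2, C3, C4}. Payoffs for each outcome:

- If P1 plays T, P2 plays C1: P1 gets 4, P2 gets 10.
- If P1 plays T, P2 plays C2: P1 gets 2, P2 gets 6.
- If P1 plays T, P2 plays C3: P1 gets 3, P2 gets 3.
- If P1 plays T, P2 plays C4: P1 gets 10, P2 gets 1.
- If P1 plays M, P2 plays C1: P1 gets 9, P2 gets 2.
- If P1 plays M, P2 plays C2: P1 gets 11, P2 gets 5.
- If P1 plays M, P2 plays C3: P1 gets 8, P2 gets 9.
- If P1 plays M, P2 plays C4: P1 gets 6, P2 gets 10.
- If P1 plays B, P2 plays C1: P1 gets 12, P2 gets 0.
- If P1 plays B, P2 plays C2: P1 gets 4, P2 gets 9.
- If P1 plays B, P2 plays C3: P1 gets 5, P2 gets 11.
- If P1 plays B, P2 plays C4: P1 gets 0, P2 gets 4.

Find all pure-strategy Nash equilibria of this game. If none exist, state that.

(T, C1): P1 can switch to M (4 → 9). Not NE.
(T, C2): P1 can switch to M (2 → 11). Not NE.
(T, C3): P1 can switch to M (3 → 8). Not NE.
(T, C4): P2 can switch to C1 (1 → 10). Not NE.
(M, C1): P1 can switch to B (9 → 12). Not NE.
(M, C2): P2 can switch to C3 (5 → 9). Not NE.
(The remaining 6 profiles each have a profitable deviation by the same check.)

none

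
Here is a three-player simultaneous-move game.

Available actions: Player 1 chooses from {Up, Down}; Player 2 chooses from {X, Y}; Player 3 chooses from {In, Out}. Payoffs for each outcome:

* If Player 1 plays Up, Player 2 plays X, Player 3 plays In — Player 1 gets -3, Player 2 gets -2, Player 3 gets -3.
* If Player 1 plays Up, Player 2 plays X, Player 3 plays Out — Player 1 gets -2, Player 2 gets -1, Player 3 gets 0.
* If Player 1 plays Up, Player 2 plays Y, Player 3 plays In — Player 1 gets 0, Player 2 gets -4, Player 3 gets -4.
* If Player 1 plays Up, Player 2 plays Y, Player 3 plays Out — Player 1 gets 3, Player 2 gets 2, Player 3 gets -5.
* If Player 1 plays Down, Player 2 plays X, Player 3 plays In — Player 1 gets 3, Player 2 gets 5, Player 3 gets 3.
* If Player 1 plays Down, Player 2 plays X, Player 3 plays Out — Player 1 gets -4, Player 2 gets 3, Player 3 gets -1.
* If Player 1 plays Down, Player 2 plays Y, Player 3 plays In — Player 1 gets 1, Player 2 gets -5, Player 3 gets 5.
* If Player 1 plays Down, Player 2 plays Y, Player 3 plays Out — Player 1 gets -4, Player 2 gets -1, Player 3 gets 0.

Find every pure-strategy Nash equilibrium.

(Up, X, In): Player 1 can switch to Down (-3 → 3). Not NE.
(Up, X, Out): Player 2 can switch to Y (-1 → 2). Not NE.
(Up, Y, In): Player 1 can switch to Down (0 → 1). Not NE.
(Up, Y, Out): Player 3 can switch to In (-5 → -4). Not NE.
(Down, X, In): Player 1 gets 3, best alternative -3; Player 2 gets 5, best alternative -5; Player 3 gets 3, best alternative -1. No profitable deviation — NE.
(Down, X, Out): Player 1 can switch to Up (-4 → -2). Not NE.
(Down, Y, In): Player 2 can switch to X (-5 → 5). Not NE.
(The remaining 1 profile has a profitable deviation by the same check.)

The unique pure-strategy Nash equilibrium is (Down, X, In).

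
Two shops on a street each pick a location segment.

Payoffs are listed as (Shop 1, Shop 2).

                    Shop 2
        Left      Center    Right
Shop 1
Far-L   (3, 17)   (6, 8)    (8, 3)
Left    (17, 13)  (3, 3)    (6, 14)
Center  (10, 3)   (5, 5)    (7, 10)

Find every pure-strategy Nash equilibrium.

none

For each player, find the best response to each opponent profile; mutual best responses are the pure NE.
Shop 1 against Left: payoffs 3, 17, 10 → best response Left.
Shop 1 against Center: payoffs 6, 3, 5 → best response Far-L.
Shop 1 against Right: payoffs 8, 6, 7 → best response Far-L.
Shop 2 against Far-L: payoffs 17, 8, 3 → best response Left.
Shop 2 against Left: payoffs 13, 3, 14 → best response Right.
Shop 2 against Center: payoffs 3, 5, 10 → best response Right.
No profile is a mutual best response for all players.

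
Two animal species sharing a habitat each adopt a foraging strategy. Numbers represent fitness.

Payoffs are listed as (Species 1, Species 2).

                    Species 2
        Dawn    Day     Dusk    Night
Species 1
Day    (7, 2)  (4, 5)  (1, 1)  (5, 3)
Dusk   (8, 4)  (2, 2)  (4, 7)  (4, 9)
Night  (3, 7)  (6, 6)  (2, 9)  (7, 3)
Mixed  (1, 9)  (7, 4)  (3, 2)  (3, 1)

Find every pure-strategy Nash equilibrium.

Species 1 against Dawn: payoffs 7, 8, 3, 1 → best response Dusk.
Species 1 against Day: payoffs 4, 2, 6, 7 → best response Mixed.
Species 1 against Dusk: payoffs 1, 4, 2, 3 → best response Dusk.
Species 1 against Night: payoffs 5, 4, 7, 3 → best response Night.
Species 2 against Day: payoffs 2, 5, 1, 3 → best response Day.
Species 2 against Dusk: payoffs 4, 2, 7, 9 → best response Night.
Species 2 against Night: payoffs 7, 6, 9, 3 → best response Dusk.
Species 2 against Mixed: payoffs 9, 4, 2, 1 → best response Dawn.
No profile is a mutual best response for all players.

none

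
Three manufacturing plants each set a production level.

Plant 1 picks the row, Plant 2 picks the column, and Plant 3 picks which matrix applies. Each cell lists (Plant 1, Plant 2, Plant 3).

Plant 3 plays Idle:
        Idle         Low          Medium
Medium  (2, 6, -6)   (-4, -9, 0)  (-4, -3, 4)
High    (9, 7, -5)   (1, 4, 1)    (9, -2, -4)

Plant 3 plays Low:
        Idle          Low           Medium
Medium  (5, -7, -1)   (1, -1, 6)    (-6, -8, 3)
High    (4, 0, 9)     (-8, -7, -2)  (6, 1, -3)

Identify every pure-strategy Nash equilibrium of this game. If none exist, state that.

Plant 1 against (Idle, Idle): payoffs 2, 9 → best response High.
Plant 1 against (Idle, Low): payoffs 5, 4 → best response Medium.
Plant 1 against (Low, Idle): payoffs -4, 1 → best response High.
Plant 1 against (Low, Low): payoffs 1, -8 → best response Medium.
Plant 1 against (Medium, Idle): payoffs -4, 9 → best response High.
Plant 1 against (Medium, Low): payoffs -6, 6 → best response High.
Plant 2 against (Medium, Idle): payoffs 6, -9, -3 → best response Idle.
Plant 2 against (Medium, Low): payoffs -7, -1, -8 → best response Low.
Plant 2 against (High, Idle): payoffs 7, 4, -2 → best response Idle.
Plant 2 against (High, Low): payoffs 0, -7, 1 → best response Medium.
Plant 3 against (Medium, Idle): payoffs -6, -1 → best response Low.
Plant 3 against (Medium, Low): payoffs 0, 6 → best response Low.
Plant 3 against (Medium, Medium): payoffs 4, 3 → best response Idle.
Plant 3 against (High, Idle): payoffs -5, 9 → best response Low.
Plant 3 against (High, Low): payoffs 1, -2 → best response Idle.
Plant 3 against (High, Medium): payoffs -4, -3 → best response Low.
Mutual best responses: (Medium, Low, Low); (High, Medium, Low).

Pure-strategy Nash equilibria: (Medium, Low, Low) and (High, Medium, Low)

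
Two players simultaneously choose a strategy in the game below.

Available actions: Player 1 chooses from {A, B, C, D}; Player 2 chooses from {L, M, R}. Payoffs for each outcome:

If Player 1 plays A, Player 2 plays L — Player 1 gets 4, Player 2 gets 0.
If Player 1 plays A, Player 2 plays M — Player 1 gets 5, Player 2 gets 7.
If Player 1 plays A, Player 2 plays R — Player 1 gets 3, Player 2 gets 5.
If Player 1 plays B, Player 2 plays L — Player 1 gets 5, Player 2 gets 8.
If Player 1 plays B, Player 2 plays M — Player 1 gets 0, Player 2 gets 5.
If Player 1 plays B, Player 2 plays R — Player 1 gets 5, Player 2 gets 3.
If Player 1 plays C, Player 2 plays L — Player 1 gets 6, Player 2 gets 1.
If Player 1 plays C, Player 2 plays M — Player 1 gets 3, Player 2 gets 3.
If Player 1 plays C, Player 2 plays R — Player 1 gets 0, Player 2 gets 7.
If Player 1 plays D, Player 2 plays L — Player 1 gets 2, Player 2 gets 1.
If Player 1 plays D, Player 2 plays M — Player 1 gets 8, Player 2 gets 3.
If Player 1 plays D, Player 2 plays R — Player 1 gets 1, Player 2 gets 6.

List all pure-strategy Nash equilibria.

(A, L): Player 1 can switch to B (4 → 5). Not NE.
(A, M): Player 1 can switch to D (5 → 8). Not NE.
(A, R): Player 1 can switch to B (3 → 5). Not NE.
(B, L): Player 1 can switch to C (5 → 6). Not NE.
(B, M): Player 1 can switch to A (0 → 5). Not NE.
(B, R): Player 2 can switch to L (3 → 8). Not NE.
(C, L): Player 2 can switch to M (1 → 3). Not NE.
(C, M): Player 1 can switch to A (3 → 5). Not NE.
(The remaining 4 profiles each have a profitable deviation by the same check.)

There is no pure-strategy Nash equilibrium.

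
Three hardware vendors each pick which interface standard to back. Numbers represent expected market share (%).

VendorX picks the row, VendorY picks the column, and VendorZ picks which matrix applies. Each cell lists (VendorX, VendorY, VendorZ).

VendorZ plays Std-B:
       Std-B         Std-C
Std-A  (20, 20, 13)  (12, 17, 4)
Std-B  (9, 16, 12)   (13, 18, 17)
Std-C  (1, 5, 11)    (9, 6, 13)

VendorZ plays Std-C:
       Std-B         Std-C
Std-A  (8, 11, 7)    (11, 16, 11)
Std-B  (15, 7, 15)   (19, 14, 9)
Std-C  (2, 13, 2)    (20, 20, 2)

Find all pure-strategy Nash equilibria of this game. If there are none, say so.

Mark each player's best response to every combination of opponents' strategies; a profile where every player is best-responding is a pure Nash equilibrium.
VendorX against (Std-B, Std-B): payoffs 20, 9, 1 → best response Std-A.
VendorX against (Std-B, Std-C): payoffs 8, 15, 2 → best response Std-B.
VendorX against (Std-C, Std-B): payoffs 12, 13, 9 → best response Std-B.
VendorX against (Std-C, Std-C): payoffs 11, 19, 20 → best response Std-C.
VendorY against (Std-A, Std-B): payoffs 20, 17 → best response Std-B.
VendorY against (Std-A, Std-C): payoffs 11, 16 → best response Std-C.
VendorY against (Std-B, Std-B): payoffs 16, 18 → best response Std-C.
VendorY against (Std-B, Std-C): payoffs 7, 14 → best response Std-C.
VendorY against (Std-C, Std-B): payoffs 5, 6 → best response Std-C.
VendorY against (Std-C, Std-C): payoffs 13, 20 → best response Std-C.
VendorZ against (Std-A, Std-B): payoffs 13, 7 → best response Std-B.
VendorZ against (Std-A, Std-C): payoffs 4, 11 → best response Std-C.
VendorZ against (Std-B, Std-B): payoffs 12, 15 → best response Std-C.
VendorZ against (Std-B, Std-C): payoffs 17, 9 → best response Std-B.
VendorZ against (Std-C, Std-B): payoffs 11, 2 → best response Std-B.
VendorZ against (Std-C, Std-C): payoffs 13, 2 → best response Std-B.
Mutual best responses: (Std-A, Std-B, Std-B); (Std-B, Std-C, Std-B).

Pure-strategy Nash equilibria: (Std-A, Std-B, Std-B) and (Std-B, Std-C, Std-B)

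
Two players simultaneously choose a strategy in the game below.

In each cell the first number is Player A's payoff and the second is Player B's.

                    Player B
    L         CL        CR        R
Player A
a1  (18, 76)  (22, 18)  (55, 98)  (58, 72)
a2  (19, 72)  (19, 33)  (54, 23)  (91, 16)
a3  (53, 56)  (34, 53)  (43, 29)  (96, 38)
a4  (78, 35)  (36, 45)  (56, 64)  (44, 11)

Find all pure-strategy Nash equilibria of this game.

For each strategy profile, look for a profitable unilateral deviation.
(a1, L): Player A can switch to a2 (18 → 19). Not NE.
(a1, CL): Player A can switch to a3 (22 → 34). Not NE.
(a1, CR): Player A can switch to a4 (55 → 56). Not NE.
(a1, R): Player A can switch to a2 (58 → 91). Not NE.
(a2, L): Player A can switch to a3 (19 → 53). Not NE.
(a2, CL): Player A can switch to a1 (19 → 22). Not NE.
(a2, CR): Player A can switch to a1 (54 → 55). Not NE.
(a2, R): Player A can switch to a3 (91 → 96). Not NE.
(a3, L): Player A can switch to a4 (53 → 78). Not NE.
(a3, CL): Player A can switch to a4 (34 → 36). Not NE.
(a3, CR): Player A can switch to a1 (43 → 55). Not NE.
(a3, R): Player B can switch to L (38 → 56). Not NE.
(a4, CR): Player A gets 56, best alternative 55; Player B gets 64, best alternative 45. No profitable deviation — NE.
(The remaining 3 profiles each have a profitable deviation by the same check.)

The unique pure-strategy Nash equilibrium is (a4, CR).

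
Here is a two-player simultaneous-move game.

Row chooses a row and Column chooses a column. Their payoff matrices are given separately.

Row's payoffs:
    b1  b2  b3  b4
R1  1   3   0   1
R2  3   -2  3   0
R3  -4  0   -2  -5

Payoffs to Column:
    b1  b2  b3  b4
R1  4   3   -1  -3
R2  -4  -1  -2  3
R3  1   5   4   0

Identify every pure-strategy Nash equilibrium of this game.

(R1, b1): Row can switch to R2 (1 → 3). Not NE.
(R1, b2): Column can switch to b1 (3 → 4). Not NE.
(R1, b3): Row can switch to R2 (0 → 3). Not NE.
(R1, b4): Column can switch to b1 (-3 → 4). Not NE.
(R2, b1): Column can switch to b2 (-4 → -1). Not NE.
(R2, b2): Row can switch to R1 (-2 → 3). Not NE.
(R2, b3): Column can switch to b2 (-2 → -1). Not NE.
(R2, b4): Row can switch to R1 (0 → 1). Not NE.
(R3, b1): Row can switch to R1 (-4 → 1). Not NE.
(R3, b2): Row can switch to R1 (0 → 3). Not NE.
(The remaining 2 profiles each have a profitable deviation by the same check.)

none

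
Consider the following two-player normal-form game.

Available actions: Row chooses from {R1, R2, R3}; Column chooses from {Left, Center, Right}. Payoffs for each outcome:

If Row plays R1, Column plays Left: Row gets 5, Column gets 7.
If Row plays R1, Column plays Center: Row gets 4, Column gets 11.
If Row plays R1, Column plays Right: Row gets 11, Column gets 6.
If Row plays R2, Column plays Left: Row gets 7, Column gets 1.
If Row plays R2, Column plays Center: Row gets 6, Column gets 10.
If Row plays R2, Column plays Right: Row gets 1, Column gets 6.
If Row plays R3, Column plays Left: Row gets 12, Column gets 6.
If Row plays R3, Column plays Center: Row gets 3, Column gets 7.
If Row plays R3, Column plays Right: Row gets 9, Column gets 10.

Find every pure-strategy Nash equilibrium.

Row against Left: payoffs 5, 7, 12 → best response R3.
Row against Center: payoffs 4, 6, 3 → best response R2.
Row against Right: payoffs 11, 1, 9 → best response R1.
Column against R1: payoffs 7, 11, 6 → best response Center.
Column against R2: payoffs 1, 10, 6 → best response Center.
Column against R3: payoffs 6, 7, 10 → best response Right.
Mutual best responses: (R2, Center).

(R2, Center)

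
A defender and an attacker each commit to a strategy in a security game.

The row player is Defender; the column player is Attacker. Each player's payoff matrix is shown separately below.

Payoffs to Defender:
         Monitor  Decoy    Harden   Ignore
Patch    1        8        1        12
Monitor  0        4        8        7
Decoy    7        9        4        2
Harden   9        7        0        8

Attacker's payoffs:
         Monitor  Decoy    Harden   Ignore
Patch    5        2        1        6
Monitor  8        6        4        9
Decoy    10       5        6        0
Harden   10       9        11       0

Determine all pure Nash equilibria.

Defender against Monitor: payoffs 1, 0, 7, 9 → best response Harden.
Defender against Decoy: payoffs 8, 4, 9, 7 → best response Decoy.
Defender against Harden: payoffs 1, 8, 4, 0 → best response Monitor.
Defender against Ignore: payoffs 12, 7, 2, 8 → best response Patch.
Attacker against Patch: payoffs 5, 2, 1, 6 → best response Ignore.
Attacker against Monitor: payoffs 8, 6, 4, 9 → best response Ignore.
Attacker against Decoy: payoffs 10, 5, 6, 0 → best response Monitor.
Attacker against Harden: payoffs 10, 9, 11, 0 → best response Harden.
Mutual best responses: (Patch, Ignore).

Pure NE: (Patch, Ignore)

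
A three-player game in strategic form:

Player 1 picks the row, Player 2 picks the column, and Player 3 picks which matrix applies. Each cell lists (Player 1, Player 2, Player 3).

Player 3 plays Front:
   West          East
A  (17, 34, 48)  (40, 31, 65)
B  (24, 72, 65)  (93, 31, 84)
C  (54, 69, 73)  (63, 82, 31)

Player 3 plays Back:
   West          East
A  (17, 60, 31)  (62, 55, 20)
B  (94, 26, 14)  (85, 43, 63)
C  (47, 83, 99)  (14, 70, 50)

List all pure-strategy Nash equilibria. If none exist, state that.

This game has no pure Nash equilibrium.

Player 1 against (West, Front): payoffs 17, 24, 54 → best response C.
Player 1 against (West, Back): payoffs 17, 94, 47 → best response B.
Player 1 against (East, Front): payoffs 40, 93, 63 → best response B.
Player 1 against (East, Back): payoffs 62, 85, 14 → best response B.
Player 2 against (A, Front): payoffs 34, 31 → best response West.
Player 2 against (A, Back): payoffs 60, 55 → best response West.
Player 2 against (B, Front): payoffs 72, 31 → best response West.
Player 2 against (B, Back): payoffs 26, 43 → best response East.
Player 2 against (C, Front): payoffs 69, 82 → best response East.
Player 2 against (C, Back): payoffs 83, 70 → best response West.
Player 3 against (A, West): payoffs 48, 31 → best response Front.
Player 3 against (A, East): payoffs 65, 20 → best response Front.
Player 3 against (B, West): payoffs 65, 14 → best response Front.
Player 3 against (B, East): payoffs 84, 63 → best response Front.
Player 3 against (C, West): payoffs 73, 99 → best response Back.
Player 3 against (C, East): payoffs 31, 50 → best response Back.
No profile is a mutual best response for all players.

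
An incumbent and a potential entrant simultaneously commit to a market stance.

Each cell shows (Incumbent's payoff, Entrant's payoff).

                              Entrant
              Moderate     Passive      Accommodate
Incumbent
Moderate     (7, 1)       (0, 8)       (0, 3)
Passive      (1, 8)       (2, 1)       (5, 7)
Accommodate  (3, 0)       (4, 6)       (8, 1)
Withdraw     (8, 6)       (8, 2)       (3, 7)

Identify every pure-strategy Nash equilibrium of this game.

There is no pure-strategy Nash equilibrium.

For each player, find the best response to each opponent profile; mutual best responses are the pure NE.
Incumbent against Moderate: payoffs 7, 1, 3, 8 → best response Withdraw.
Incumbent against Passive: payoffs 0, 2, 4, 8 → best response Withdraw.
Incumbent against Accommodate: payoffs 0, 5, 8, 3 → best response Accommodate.
Entrant against Moderate: payoffs 1, 8, 3 → best response Passive.
Entrant against Passive: payoffs 8, 1, 7 → best response Moderate.
Entrant against Accommodate: payoffs 0, 6, 1 → best response Passive.
Entrant against Withdraw: payoffs 6, 2, 7 → best response Accommodate.
No profile is a mutual best response for all players.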